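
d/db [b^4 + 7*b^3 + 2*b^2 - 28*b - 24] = 4*b^3 + 21*b^2 + 4*b - 28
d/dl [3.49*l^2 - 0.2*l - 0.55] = 6.98*l - 0.2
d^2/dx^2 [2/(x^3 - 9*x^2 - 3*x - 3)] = 12*((3 - x)*(-x^3 + 9*x^2 + 3*x + 3) - 3*(-x^2 + 6*x + 1)^2)/(-x^3 + 9*x^2 + 3*x + 3)^3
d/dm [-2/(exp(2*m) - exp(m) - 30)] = (4*exp(m) - 2)*exp(m)/(-exp(2*m) + exp(m) + 30)^2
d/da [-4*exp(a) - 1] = -4*exp(a)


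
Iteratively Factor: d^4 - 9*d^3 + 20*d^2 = (d - 4)*(d^3 - 5*d^2) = d*(d - 4)*(d^2 - 5*d) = d*(d - 5)*(d - 4)*(d)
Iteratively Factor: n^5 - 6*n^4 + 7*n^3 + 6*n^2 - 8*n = (n + 1)*(n^4 - 7*n^3 + 14*n^2 - 8*n) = n*(n + 1)*(n^3 - 7*n^2 + 14*n - 8) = n*(n - 1)*(n + 1)*(n^2 - 6*n + 8) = n*(n - 2)*(n - 1)*(n + 1)*(n - 4)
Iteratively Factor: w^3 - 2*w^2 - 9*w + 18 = (w - 2)*(w^2 - 9) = (w - 2)*(w + 3)*(w - 3)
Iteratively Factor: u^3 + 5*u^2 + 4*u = (u)*(u^2 + 5*u + 4) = u*(u + 1)*(u + 4)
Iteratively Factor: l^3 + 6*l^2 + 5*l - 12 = (l + 3)*(l^2 + 3*l - 4) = (l + 3)*(l + 4)*(l - 1)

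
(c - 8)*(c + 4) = c^2 - 4*c - 32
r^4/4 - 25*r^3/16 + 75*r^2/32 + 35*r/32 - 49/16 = (r/4 + 1/4)*(r - 7/2)*(r - 2)*(r - 7/4)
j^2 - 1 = (j - 1)*(j + 1)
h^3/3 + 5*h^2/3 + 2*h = h*(h/3 + 1)*(h + 2)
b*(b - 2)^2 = b^3 - 4*b^2 + 4*b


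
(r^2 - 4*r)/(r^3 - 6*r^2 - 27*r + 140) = r/(r^2 - 2*r - 35)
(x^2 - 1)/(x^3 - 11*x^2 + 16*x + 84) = (x^2 - 1)/(x^3 - 11*x^2 + 16*x + 84)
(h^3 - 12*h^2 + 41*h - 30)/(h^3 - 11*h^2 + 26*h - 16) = (h^2 - 11*h + 30)/(h^2 - 10*h + 16)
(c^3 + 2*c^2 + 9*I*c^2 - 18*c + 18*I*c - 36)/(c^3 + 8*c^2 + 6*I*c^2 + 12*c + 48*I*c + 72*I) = (c + 3*I)/(c + 6)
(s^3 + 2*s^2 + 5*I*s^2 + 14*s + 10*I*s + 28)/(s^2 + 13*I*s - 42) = (s^2 + 2*s*(1 - I) - 4*I)/(s + 6*I)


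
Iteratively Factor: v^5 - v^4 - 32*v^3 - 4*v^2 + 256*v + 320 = (v - 4)*(v^4 + 3*v^3 - 20*v^2 - 84*v - 80) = (v - 5)*(v - 4)*(v^3 + 8*v^2 + 20*v + 16) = (v - 5)*(v - 4)*(v + 2)*(v^2 + 6*v + 8) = (v - 5)*(v - 4)*(v + 2)^2*(v + 4)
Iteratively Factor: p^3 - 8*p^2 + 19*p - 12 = (p - 3)*(p^2 - 5*p + 4) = (p - 4)*(p - 3)*(p - 1)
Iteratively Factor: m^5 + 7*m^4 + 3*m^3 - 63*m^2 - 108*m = (m - 3)*(m^4 + 10*m^3 + 33*m^2 + 36*m) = (m - 3)*(m + 3)*(m^3 + 7*m^2 + 12*m) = (m - 3)*(m + 3)^2*(m^2 + 4*m) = m*(m - 3)*(m + 3)^2*(m + 4)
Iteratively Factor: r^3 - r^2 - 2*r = (r)*(r^2 - r - 2) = r*(r - 2)*(r + 1)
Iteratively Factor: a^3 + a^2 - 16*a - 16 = (a + 1)*(a^2 - 16) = (a + 1)*(a + 4)*(a - 4)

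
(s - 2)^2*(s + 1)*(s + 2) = s^4 - s^3 - 6*s^2 + 4*s + 8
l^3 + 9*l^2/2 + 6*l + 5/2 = (l + 1)^2*(l + 5/2)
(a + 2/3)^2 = a^2 + 4*a/3 + 4/9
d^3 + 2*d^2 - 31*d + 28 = (d - 4)*(d - 1)*(d + 7)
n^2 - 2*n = n*(n - 2)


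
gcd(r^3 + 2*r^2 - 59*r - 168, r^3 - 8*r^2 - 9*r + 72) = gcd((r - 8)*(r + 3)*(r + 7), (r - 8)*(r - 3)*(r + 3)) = r^2 - 5*r - 24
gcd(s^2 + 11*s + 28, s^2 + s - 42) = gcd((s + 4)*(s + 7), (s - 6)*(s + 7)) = s + 7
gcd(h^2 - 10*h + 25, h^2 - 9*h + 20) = h - 5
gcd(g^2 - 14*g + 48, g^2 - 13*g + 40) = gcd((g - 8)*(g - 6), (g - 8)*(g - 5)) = g - 8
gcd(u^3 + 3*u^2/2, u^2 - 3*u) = u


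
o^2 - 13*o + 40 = (o - 8)*(o - 5)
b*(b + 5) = b^2 + 5*b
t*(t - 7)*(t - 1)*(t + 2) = t^4 - 6*t^3 - 9*t^2 + 14*t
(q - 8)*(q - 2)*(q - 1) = q^3 - 11*q^2 + 26*q - 16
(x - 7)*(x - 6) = x^2 - 13*x + 42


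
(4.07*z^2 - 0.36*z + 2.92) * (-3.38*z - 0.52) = -13.7566*z^3 - 0.8996*z^2 - 9.6824*z - 1.5184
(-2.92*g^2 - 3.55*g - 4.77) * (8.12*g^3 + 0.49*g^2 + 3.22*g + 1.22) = -23.7104*g^5 - 30.2568*g^4 - 49.8743*g^3 - 17.3307*g^2 - 19.6904*g - 5.8194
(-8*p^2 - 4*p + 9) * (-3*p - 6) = 24*p^3 + 60*p^2 - 3*p - 54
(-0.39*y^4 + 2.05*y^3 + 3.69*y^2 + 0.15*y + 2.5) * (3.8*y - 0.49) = -1.482*y^5 + 7.9811*y^4 + 13.0175*y^3 - 1.2381*y^2 + 9.4265*y - 1.225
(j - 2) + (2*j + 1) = 3*j - 1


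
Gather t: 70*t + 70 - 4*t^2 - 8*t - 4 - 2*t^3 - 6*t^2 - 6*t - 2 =-2*t^3 - 10*t^2 + 56*t + 64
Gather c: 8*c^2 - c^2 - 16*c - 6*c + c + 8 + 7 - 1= 7*c^2 - 21*c + 14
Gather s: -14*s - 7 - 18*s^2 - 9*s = -18*s^2 - 23*s - 7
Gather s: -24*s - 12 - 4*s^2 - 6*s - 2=-4*s^2 - 30*s - 14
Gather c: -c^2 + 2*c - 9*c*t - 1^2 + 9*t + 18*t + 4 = -c^2 + c*(2 - 9*t) + 27*t + 3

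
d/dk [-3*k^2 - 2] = -6*k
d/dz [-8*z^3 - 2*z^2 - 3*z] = -24*z^2 - 4*z - 3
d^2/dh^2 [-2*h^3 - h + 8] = -12*h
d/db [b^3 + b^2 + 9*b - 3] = 3*b^2 + 2*b + 9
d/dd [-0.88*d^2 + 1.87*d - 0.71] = 1.87 - 1.76*d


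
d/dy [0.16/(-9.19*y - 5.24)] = 1.4704/(9.19*y + 5.24)^2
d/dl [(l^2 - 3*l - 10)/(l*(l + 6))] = (9*l^2 + 20*l + 60)/(l^2*(l^2 + 12*l + 36))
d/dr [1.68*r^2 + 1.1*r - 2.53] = 3.36*r + 1.1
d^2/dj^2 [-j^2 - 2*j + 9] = -2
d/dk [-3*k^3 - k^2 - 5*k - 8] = -9*k^2 - 2*k - 5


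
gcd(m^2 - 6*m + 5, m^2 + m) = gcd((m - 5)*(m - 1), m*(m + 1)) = 1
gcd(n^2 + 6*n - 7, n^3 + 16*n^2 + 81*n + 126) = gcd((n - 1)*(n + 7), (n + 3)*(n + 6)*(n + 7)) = n + 7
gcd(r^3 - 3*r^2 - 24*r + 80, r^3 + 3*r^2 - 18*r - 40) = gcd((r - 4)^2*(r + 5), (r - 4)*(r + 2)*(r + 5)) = r^2 + r - 20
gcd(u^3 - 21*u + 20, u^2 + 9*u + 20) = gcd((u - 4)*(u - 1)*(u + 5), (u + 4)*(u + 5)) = u + 5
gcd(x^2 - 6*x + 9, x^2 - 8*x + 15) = x - 3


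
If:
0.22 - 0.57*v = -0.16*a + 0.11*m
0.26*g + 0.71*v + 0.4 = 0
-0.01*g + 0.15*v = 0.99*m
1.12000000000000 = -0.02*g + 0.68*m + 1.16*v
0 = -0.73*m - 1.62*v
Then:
No Solution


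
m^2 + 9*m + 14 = (m + 2)*(m + 7)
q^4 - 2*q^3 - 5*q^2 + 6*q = q*(q - 3)*(q - 1)*(q + 2)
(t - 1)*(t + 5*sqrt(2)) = t^2 - t + 5*sqrt(2)*t - 5*sqrt(2)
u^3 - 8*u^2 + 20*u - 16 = (u - 4)*(u - 2)^2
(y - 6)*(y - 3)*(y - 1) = y^3 - 10*y^2 + 27*y - 18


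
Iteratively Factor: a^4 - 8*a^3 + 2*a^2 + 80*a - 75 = (a - 5)*(a^3 - 3*a^2 - 13*a + 15) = (a - 5)*(a - 1)*(a^2 - 2*a - 15) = (a - 5)^2*(a - 1)*(a + 3)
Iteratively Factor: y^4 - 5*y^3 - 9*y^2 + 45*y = (y + 3)*(y^3 - 8*y^2 + 15*y) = y*(y + 3)*(y^2 - 8*y + 15) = y*(y - 3)*(y + 3)*(y - 5)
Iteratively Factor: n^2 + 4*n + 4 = (n + 2)*(n + 2)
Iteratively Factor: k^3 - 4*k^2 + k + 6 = (k - 3)*(k^2 - k - 2) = (k - 3)*(k - 2)*(k + 1)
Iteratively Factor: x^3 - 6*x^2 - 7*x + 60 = (x - 4)*(x^2 - 2*x - 15) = (x - 5)*(x - 4)*(x + 3)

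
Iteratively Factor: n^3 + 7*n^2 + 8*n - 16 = (n - 1)*(n^2 + 8*n + 16) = (n - 1)*(n + 4)*(n + 4)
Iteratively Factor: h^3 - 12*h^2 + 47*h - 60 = (h - 3)*(h^2 - 9*h + 20) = (h - 5)*(h - 3)*(h - 4)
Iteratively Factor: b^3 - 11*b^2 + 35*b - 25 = (b - 5)*(b^2 - 6*b + 5) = (b - 5)^2*(b - 1)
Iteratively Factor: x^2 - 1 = (x + 1)*(x - 1)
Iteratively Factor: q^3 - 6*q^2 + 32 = (q - 4)*(q^2 - 2*q - 8) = (q - 4)*(q + 2)*(q - 4)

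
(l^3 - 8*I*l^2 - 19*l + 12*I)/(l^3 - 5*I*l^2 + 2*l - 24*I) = (l - I)/(l + 2*I)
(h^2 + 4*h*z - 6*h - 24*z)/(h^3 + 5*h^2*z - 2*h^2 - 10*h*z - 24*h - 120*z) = (h + 4*z)/(h^2 + 5*h*z + 4*h + 20*z)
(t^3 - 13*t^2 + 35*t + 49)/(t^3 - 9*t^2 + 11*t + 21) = (t - 7)/(t - 3)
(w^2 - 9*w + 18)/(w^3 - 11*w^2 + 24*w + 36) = (w - 3)/(w^2 - 5*w - 6)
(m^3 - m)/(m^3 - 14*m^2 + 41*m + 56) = m*(m - 1)/(m^2 - 15*m + 56)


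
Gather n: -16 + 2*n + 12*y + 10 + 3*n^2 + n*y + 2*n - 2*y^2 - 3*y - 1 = 3*n^2 + n*(y + 4) - 2*y^2 + 9*y - 7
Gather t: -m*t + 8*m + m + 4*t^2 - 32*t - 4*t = 9*m + 4*t^2 + t*(-m - 36)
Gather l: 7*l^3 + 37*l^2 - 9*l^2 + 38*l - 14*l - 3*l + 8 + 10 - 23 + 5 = 7*l^3 + 28*l^2 + 21*l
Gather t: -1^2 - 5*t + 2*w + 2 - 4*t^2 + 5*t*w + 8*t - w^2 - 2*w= -4*t^2 + t*(5*w + 3) - w^2 + 1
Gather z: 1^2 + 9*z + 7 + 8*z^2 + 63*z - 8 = 8*z^2 + 72*z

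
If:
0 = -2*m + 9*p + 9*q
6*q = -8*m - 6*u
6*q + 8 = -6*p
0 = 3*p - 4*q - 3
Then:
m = -6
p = -1/3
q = -1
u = 9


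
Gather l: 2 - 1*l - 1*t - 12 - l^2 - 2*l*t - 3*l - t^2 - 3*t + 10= -l^2 + l*(-2*t - 4) - t^2 - 4*t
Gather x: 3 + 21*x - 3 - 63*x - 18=-42*x - 18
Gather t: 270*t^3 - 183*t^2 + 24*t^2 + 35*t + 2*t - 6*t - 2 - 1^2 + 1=270*t^3 - 159*t^2 + 31*t - 2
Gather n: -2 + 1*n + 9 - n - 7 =0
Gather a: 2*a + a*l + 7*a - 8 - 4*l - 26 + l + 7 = a*(l + 9) - 3*l - 27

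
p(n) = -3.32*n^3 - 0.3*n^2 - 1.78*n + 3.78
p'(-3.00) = -89.62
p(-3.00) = 96.06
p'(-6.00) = -356.74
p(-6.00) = 720.78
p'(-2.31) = -53.54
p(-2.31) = 47.21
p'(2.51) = -66.03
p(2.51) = -55.08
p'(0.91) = -10.57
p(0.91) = -0.59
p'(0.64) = -6.24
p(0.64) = 1.65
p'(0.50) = -4.57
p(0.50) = 2.40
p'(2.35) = -58.19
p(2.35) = -45.15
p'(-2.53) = -64.01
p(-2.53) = 60.13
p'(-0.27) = -2.34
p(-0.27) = 4.30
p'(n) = -9.96*n^2 - 0.6*n - 1.78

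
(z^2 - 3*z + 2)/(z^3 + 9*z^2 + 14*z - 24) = (z - 2)/(z^2 + 10*z + 24)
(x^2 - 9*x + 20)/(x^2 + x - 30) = (x - 4)/(x + 6)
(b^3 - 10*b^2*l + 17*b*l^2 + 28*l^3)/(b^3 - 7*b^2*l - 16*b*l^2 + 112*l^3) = (b + l)/(b + 4*l)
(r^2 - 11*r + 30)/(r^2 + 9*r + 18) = (r^2 - 11*r + 30)/(r^2 + 9*r + 18)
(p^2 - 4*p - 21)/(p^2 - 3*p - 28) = (p + 3)/(p + 4)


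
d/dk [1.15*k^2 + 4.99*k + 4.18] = 2.3*k + 4.99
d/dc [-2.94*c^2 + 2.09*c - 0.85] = 2.09 - 5.88*c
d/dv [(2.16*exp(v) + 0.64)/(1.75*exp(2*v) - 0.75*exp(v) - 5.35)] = (-(2.16*exp(v) + 0.64)*(3.5*exp(v) - 0.75) + 3.78*exp(2*v) - 1.62*exp(v) - 11.556)*exp(v)/(-1.75*exp(2*v) + 0.75*exp(v) + 5.35)^2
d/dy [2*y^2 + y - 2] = 4*y + 1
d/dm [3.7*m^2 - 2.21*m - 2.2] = 7.4*m - 2.21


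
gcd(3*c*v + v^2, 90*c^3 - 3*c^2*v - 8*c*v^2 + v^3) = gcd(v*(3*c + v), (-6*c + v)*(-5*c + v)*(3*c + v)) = 3*c + v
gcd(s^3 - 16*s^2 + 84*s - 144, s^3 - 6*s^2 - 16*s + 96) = s^2 - 10*s + 24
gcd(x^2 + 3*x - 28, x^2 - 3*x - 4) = x - 4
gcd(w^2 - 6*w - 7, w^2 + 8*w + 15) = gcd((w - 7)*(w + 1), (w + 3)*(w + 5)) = 1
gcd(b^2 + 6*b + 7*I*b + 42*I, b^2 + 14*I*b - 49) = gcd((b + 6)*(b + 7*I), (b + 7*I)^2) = b + 7*I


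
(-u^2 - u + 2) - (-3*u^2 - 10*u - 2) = 2*u^2 + 9*u + 4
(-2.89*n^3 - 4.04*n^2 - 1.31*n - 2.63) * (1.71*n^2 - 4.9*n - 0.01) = -4.9419*n^5 + 7.2526*n^4 + 17.5848*n^3 + 1.9621*n^2 + 12.9001*n + 0.0263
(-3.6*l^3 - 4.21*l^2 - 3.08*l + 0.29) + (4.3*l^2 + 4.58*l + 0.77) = -3.6*l^3 + 0.0899999999999999*l^2 + 1.5*l + 1.06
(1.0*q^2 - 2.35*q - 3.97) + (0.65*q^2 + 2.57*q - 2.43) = 1.65*q^2 + 0.22*q - 6.4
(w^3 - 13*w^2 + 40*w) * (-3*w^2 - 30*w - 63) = -3*w^5 + 9*w^4 + 207*w^3 - 381*w^2 - 2520*w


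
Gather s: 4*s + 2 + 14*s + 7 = 18*s + 9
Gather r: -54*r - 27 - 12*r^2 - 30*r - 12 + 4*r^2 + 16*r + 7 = -8*r^2 - 68*r - 32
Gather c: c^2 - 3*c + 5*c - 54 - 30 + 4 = c^2 + 2*c - 80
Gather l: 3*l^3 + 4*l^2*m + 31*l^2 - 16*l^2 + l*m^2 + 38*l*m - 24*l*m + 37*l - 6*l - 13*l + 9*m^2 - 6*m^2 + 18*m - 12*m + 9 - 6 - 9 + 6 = 3*l^3 + l^2*(4*m + 15) + l*(m^2 + 14*m + 18) + 3*m^2 + 6*m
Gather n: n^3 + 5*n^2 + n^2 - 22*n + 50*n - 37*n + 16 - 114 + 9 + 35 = n^3 + 6*n^2 - 9*n - 54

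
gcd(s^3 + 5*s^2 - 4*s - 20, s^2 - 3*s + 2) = s - 2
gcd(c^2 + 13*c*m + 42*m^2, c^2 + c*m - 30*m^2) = c + 6*m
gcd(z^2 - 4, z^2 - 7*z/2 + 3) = z - 2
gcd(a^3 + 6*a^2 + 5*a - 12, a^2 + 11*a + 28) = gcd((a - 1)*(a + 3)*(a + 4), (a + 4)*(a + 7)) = a + 4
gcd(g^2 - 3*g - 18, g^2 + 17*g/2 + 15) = 1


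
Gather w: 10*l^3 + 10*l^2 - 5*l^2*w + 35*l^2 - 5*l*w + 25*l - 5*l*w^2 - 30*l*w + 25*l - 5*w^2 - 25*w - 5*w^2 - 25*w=10*l^3 + 45*l^2 + 50*l + w^2*(-5*l - 10) + w*(-5*l^2 - 35*l - 50)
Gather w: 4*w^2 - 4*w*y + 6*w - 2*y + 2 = 4*w^2 + w*(6 - 4*y) - 2*y + 2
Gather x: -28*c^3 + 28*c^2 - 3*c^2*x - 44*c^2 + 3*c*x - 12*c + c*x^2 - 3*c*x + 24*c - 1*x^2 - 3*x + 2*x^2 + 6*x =-28*c^3 - 16*c^2 + 12*c + x^2*(c + 1) + x*(3 - 3*c^2)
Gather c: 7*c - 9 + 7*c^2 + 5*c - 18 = 7*c^2 + 12*c - 27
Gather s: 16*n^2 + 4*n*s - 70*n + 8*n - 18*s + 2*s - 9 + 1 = 16*n^2 - 62*n + s*(4*n - 16) - 8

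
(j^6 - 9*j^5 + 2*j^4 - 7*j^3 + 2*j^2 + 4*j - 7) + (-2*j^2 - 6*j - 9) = j^6 - 9*j^5 + 2*j^4 - 7*j^3 - 2*j - 16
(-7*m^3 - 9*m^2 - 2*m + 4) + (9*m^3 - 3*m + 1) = 2*m^3 - 9*m^2 - 5*m + 5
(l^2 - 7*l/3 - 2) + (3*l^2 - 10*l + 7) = 4*l^2 - 37*l/3 + 5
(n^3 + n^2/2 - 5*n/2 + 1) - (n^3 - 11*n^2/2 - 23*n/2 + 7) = 6*n^2 + 9*n - 6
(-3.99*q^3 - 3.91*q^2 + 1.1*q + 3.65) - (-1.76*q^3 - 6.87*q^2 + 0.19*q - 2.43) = -2.23*q^3 + 2.96*q^2 + 0.91*q + 6.08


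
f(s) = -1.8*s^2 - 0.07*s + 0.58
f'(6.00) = -21.67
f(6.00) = -64.64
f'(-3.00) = 10.73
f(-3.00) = -15.41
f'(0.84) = -3.09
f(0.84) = -0.75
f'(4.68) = -16.92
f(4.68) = -39.17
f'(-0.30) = 1.01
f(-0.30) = 0.44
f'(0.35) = -1.33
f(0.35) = 0.34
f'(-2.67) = 9.54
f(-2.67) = -12.07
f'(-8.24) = 29.59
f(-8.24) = -121.06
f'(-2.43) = 8.68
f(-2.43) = -9.88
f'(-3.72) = 13.32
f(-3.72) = -24.07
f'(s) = -3.6*s - 0.07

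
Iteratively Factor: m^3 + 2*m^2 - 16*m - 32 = (m + 2)*(m^2 - 16) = (m - 4)*(m + 2)*(m + 4)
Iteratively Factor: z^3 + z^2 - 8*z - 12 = (z + 2)*(z^2 - z - 6) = (z + 2)^2*(z - 3)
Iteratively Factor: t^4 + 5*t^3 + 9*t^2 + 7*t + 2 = (t + 1)*(t^3 + 4*t^2 + 5*t + 2) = (t + 1)*(t + 2)*(t^2 + 2*t + 1) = (t + 1)^2*(t + 2)*(t + 1)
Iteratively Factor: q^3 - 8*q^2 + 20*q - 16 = (q - 2)*(q^2 - 6*q + 8) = (q - 2)^2*(q - 4)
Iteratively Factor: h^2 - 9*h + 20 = (h - 5)*(h - 4)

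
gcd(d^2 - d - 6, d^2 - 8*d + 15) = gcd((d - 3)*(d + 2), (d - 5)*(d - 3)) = d - 3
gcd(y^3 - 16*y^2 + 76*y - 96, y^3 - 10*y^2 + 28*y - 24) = y^2 - 8*y + 12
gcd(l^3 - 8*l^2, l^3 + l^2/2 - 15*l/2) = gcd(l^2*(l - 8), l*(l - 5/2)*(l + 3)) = l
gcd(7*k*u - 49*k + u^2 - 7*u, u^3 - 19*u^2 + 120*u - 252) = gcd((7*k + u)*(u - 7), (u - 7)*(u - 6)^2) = u - 7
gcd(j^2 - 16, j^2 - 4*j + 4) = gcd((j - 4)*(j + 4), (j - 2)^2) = 1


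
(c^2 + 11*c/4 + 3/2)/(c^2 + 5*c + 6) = (c + 3/4)/(c + 3)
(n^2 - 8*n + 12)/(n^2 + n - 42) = (n - 2)/(n + 7)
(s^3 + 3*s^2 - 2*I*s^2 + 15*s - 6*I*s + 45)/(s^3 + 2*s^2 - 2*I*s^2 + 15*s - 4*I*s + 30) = (s + 3)/(s + 2)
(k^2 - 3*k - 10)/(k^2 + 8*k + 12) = (k - 5)/(k + 6)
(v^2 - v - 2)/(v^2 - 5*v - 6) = (v - 2)/(v - 6)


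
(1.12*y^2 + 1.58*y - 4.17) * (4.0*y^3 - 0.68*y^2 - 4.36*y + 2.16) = 4.48*y^5 + 5.5584*y^4 - 22.6376*y^3 - 1.634*y^2 + 21.594*y - 9.0072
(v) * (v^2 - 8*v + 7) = v^3 - 8*v^2 + 7*v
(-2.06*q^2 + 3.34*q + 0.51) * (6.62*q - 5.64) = -13.6372*q^3 + 33.7292*q^2 - 15.4614*q - 2.8764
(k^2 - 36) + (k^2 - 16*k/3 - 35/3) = 2*k^2 - 16*k/3 - 143/3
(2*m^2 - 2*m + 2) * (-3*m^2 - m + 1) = -6*m^4 + 4*m^3 - 2*m^2 - 4*m + 2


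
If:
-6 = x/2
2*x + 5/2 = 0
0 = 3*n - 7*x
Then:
No Solution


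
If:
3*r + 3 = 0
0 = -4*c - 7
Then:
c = -7/4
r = -1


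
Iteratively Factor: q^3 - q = (q)*(q^2 - 1) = q*(q + 1)*(q - 1)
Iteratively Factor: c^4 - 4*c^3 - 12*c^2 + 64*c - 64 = (c - 2)*(c^3 - 2*c^2 - 16*c + 32) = (c - 4)*(c - 2)*(c^2 + 2*c - 8) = (c - 4)*(c - 2)^2*(c + 4)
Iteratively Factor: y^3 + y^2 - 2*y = (y - 1)*(y^2 + 2*y) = y*(y - 1)*(y + 2)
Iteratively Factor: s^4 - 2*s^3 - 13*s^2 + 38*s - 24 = (s - 2)*(s^3 - 13*s + 12) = (s - 2)*(s - 1)*(s^2 + s - 12) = (s - 3)*(s - 2)*(s - 1)*(s + 4)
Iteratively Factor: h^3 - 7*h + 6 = (h + 3)*(h^2 - 3*h + 2) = (h - 1)*(h + 3)*(h - 2)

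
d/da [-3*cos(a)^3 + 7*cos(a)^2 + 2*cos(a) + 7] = (9*cos(a)^2 - 14*cos(a) - 2)*sin(a)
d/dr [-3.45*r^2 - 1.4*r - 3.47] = -6.9*r - 1.4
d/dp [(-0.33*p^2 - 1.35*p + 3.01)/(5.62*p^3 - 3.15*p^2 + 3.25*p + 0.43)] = (1.8546*p^4 + 15.174*p^3 - 56.0736*p^2 + 18.6792*p - 10.363)/(31.5844*p^6 - 35.406*p^5 + 46.4525*p^4 - 15.6418*p^3 + 7.8535*p^2 + 2.795*p + 0.1849)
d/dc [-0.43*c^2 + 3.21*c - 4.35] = 3.21 - 0.86*c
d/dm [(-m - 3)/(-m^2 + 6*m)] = (-m^2 - 6*m + 18)/(m^2*(m^2 - 12*m + 36))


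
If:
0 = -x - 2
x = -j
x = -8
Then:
No Solution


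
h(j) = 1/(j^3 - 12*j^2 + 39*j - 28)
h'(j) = (-3*j^2 + 24*j - 39)/(j^3 - 12*j^2 + 39*j - 28)^2 = 3*(-j^2 + 8*j - 13)/(j^3 - 12*j^2 + 39*j - 28)^2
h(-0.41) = -0.02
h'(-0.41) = -0.02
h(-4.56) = -0.00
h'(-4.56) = -0.00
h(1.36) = 0.19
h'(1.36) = -0.41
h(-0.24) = -0.03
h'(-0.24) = -0.03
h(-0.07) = -0.03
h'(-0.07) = -0.04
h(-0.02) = -0.03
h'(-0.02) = -0.05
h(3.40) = 0.19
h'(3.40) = 0.29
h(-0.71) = -0.02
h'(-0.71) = -0.01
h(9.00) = 0.01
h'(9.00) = -0.01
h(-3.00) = 0.00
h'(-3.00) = 0.00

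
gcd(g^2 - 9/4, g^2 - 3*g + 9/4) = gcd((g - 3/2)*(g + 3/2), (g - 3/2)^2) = g - 3/2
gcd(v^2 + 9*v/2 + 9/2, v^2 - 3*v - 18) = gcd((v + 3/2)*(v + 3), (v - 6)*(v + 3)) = v + 3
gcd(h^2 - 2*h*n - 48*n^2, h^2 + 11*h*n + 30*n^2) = h + 6*n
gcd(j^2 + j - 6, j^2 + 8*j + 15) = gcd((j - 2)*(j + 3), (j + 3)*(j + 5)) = j + 3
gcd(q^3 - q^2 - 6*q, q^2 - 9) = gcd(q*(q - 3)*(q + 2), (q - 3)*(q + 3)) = q - 3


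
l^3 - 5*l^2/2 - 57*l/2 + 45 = (l - 6)*(l - 3/2)*(l + 5)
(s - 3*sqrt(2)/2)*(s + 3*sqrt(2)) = s^2 + 3*sqrt(2)*s/2 - 9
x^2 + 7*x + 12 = (x + 3)*(x + 4)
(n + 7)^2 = n^2 + 14*n + 49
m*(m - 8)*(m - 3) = m^3 - 11*m^2 + 24*m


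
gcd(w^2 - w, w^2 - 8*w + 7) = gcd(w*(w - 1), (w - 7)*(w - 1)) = w - 1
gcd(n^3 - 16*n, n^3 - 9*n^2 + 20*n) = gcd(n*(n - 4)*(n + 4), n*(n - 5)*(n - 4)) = n^2 - 4*n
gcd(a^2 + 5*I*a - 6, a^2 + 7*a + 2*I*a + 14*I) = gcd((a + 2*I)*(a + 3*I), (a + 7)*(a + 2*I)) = a + 2*I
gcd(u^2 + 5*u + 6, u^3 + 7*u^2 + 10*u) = u + 2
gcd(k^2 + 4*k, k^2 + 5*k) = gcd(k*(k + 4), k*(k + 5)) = k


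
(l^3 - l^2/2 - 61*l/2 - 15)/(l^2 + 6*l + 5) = (l^2 - 11*l/2 - 3)/(l + 1)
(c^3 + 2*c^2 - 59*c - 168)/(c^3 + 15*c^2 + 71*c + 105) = (c - 8)/(c + 5)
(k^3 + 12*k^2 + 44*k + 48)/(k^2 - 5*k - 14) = (k^2 + 10*k + 24)/(k - 7)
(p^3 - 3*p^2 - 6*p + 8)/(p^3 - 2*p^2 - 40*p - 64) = (p^2 - 5*p + 4)/(p^2 - 4*p - 32)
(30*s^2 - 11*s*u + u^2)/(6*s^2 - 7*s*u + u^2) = (5*s - u)/(s - u)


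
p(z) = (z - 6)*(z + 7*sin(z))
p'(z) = z + (z - 6)*(7*cos(z) + 1) + 7*sin(z)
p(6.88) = 9.52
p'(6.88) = 16.79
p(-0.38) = 18.99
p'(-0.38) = -50.83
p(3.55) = -1.89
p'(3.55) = 14.06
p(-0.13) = 6.36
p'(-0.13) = -49.72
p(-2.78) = 46.15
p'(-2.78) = 43.45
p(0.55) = -22.94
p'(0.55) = -33.76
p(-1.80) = 67.21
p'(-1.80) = -4.01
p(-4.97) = -19.74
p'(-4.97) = -28.73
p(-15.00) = 410.59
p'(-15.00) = 71.12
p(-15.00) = 410.59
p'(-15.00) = 71.12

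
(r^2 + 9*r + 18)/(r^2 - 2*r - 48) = (r + 3)/(r - 8)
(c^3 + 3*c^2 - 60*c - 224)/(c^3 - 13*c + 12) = (c^2 - c - 56)/(c^2 - 4*c + 3)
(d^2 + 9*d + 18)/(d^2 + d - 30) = (d + 3)/(d - 5)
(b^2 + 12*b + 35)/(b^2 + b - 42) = (b + 5)/(b - 6)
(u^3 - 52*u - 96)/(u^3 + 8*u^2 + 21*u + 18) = (u^2 - 2*u - 48)/(u^2 + 6*u + 9)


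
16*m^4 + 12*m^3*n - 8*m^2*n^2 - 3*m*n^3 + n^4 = (-4*m + n)*(-2*m + n)*(m + n)*(2*m + n)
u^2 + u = u*(u + 1)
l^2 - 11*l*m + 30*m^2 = (l - 6*m)*(l - 5*m)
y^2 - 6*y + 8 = (y - 4)*(y - 2)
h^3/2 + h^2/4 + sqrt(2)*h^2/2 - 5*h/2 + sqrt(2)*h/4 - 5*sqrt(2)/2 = (h/2 + sqrt(2)/2)*(h - 2)*(h + 5/2)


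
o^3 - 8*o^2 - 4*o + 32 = (o - 8)*(o - 2)*(o + 2)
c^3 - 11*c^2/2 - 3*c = c*(c - 6)*(c + 1/2)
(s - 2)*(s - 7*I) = s^2 - 2*s - 7*I*s + 14*I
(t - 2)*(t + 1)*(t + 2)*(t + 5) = t^4 + 6*t^3 + t^2 - 24*t - 20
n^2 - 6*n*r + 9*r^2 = (n - 3*r)^2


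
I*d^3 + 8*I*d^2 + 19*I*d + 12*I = (d + 3)*(d + 4)*(I*d + I)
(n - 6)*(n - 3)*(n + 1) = n^3 - 8*n^2 + 9*n + 18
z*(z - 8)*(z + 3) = z^3 - 5*z^2 - 24*z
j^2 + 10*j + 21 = (j + 3)*(j + 7)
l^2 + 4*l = l*(l + 4)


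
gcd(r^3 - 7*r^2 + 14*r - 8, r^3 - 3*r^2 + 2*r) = r^2 - 3*r + 2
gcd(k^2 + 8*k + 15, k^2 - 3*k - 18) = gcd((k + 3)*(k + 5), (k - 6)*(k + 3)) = k + 3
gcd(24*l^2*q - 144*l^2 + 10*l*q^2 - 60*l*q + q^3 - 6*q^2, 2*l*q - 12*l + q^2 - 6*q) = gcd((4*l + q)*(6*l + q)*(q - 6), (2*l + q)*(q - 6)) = q - 6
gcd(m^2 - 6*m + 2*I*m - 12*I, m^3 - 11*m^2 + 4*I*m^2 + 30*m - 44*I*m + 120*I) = m - 6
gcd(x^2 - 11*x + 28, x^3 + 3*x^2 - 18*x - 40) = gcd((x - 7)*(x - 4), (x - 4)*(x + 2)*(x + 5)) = x - 4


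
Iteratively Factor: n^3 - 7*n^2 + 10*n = (n - 2)*(n^2 - 5*n) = n*(n - 2)*(n - 5)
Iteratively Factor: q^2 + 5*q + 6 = (q + 3)*(q + 2)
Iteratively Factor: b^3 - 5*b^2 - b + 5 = (b + 1)*(b^2 - 6*b + 5) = (b - 5)*(b + 1)*(b - 1)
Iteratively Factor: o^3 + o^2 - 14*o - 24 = (o + 2)*(o^2 - o - 12) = (o + 2)*(o + 3)*(o - 4)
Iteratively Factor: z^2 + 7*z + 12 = (z + 3)*(z + 4)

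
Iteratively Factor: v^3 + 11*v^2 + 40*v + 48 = (v + 4)*(v^2 + 7*v + 12) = (v + 4)^2*(v + 3)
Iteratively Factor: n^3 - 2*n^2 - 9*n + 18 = (n - 3)*(n^2 + n - 6) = (n - 3)*(n - 2)*(n + 3)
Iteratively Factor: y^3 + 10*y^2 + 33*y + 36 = (y + 3)*(y^2 + 7*y + 12) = (y + 3)^2*(y + 4)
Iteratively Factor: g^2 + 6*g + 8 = (g + 4)*(g + 2)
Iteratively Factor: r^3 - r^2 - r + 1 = (r - 1)*(r^2 - 1) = (r - 1)*(r + 1)*(r - 1)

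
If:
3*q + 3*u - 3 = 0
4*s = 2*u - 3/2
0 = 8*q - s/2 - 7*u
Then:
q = 113/244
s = -13/122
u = 131/244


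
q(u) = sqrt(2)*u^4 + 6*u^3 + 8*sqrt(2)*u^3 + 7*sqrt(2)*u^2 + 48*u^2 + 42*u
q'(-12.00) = -3643.11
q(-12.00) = 7240.57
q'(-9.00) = -916.81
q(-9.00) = 968.82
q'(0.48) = 110.18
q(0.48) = 35.49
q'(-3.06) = 11.93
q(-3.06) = 41.54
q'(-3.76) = 40.22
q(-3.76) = 22.95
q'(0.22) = 70.05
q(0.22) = 12.23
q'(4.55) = 2177.05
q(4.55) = 3626.78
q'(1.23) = 273.54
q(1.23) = 174.71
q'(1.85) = 469.81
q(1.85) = 402.05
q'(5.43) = 3107.95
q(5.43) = 5936.66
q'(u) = 4*sqrt(2)*u^3 + 18*u^2 + 24*sqrt(2)*u^2 + 14*sqrt(2)*u + 96*u + 42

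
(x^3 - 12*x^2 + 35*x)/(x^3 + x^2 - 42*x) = (x^2 - 12*x + 35)/(x^2 + x - 42)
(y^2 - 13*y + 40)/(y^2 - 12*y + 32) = (y - 5)/(y - 4)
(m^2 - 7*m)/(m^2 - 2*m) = (m - 7)/(m - 2)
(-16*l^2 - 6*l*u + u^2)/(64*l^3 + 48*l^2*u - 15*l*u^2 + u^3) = (2*l + u)/(-8*l^2 - 7*l*u + u^2)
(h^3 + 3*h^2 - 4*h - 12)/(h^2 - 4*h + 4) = (h^2 + 5*h + 6)/(h - 2)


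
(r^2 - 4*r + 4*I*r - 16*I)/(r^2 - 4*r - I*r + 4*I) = (r + 4*I)/(r - I)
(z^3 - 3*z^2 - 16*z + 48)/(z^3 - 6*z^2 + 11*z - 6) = (z^2 - 16)/(z^2 - 3*z + 2)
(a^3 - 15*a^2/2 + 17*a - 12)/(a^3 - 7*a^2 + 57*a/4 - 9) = 2*(a - 2)/(2*a - 3)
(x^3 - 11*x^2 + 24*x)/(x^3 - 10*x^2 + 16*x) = (x - 3)/(x - 2)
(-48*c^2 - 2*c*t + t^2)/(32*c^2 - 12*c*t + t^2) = (6*c + t)/(-4*c + t)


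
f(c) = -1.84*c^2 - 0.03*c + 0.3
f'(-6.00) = 22.05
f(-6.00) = -65.76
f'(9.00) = -33.15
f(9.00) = -149.01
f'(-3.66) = 13.44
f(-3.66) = -24.24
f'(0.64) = -2.39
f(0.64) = -0.47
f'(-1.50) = 5.49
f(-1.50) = -3.80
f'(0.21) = -0.80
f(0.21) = 0.21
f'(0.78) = -2.90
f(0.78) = -0.84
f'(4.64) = -17.11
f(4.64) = -39.45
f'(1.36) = -5.03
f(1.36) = -3.14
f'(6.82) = -25.13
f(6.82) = -85.49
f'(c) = -3.68*c - 0.03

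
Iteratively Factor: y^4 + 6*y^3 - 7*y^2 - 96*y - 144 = (y - 4)*(y^3 + 10*y^2 + 33*y + 36) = (y - 4)*(y + 3)*(y^2 + 7*y + 12) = (y - 4)*(y + 3)*(y + 4)*(y + 3)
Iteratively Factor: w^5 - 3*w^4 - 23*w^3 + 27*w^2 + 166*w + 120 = (w + 3)*(w^4 - 6*w^3 - 5*w^2 + 42*w + 40) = (w - 4)*(w + 3)*(w^3 - 2*w^2 - 13*w - 10) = (w - 4)*(w + 2)*(w + 3)*(w^2 - 4*w - 5) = (w - 4)*(w + 1)*(w + 2)*(w + 3)*(w - 5)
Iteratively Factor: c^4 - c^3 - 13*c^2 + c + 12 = (c - 4)*(c^3 + 3*c^2 - c - 3) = (c - 4)*(c + 3)*(c^2 - 1) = (c - 4)*(c + 1)*(c + 3)*(c - 1)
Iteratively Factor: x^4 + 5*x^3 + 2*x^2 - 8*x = (x + 2)*(x^3 + 3*x^2 - 4*x) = (x + 2)*(x + 4)*(x^2 - x) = (x - 1)*(x + 2)*(x + 4)*(x)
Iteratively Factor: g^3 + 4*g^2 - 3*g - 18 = (g + 3)*(g^2 + g - 6) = (g + 3)^2*(g - 2)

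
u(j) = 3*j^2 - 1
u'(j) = 6*j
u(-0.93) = 1.59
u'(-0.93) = -5.58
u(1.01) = 2.06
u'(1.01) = 6.06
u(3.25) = 30.69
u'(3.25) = 19.50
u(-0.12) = -0.96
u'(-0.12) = -0.72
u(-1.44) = 5.22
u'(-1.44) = -8.64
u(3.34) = 32.47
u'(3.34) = 20.04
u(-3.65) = 38.97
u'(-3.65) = -21.90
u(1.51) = 5.84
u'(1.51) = 9.06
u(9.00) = 242.00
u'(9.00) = 54.00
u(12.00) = 431.00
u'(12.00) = 72.00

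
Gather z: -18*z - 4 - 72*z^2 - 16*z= -72*z^2 - 34*z - 4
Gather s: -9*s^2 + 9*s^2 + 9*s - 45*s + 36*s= 0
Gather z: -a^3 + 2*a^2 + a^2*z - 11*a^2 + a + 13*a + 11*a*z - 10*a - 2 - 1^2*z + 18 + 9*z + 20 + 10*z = -a^3 - 9*a^2 + 4*a + z*(a^2 + 11*a + 18) + 36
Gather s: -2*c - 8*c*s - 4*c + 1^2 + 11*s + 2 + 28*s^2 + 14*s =-6*c + 28*s^2 + s*(25 - 8*c) + 3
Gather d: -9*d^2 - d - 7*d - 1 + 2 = -9*d^2 - 8*d + 1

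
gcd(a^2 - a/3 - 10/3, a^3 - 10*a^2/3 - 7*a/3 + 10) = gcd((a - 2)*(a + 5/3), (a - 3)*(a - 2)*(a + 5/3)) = a^2 - a/3 - 10/3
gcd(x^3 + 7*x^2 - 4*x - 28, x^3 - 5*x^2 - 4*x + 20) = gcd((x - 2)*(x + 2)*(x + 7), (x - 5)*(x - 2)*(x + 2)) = x^2 - 4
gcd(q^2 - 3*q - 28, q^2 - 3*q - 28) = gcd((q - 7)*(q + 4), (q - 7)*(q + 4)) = q^2 - 3*q - 28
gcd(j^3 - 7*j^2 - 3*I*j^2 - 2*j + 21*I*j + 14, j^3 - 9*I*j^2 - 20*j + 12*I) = j^2 - 3*I*j - 2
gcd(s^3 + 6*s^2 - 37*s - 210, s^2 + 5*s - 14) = s + 7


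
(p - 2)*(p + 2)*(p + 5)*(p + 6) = p^4 + 11*p^3 + 26*p^2 - 44*p - 120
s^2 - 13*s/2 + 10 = (s - 4)*(s - 5/2)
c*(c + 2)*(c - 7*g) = c^3 - 7*c^2*g + 2*c^2 - 14*c*g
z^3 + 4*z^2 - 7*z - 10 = (z - 2)*(z + 1)*(z + 5)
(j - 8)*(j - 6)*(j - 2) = j^3 - 16*j^2 + 76*j - 96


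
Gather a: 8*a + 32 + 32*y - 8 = 8*a + 32*y + 24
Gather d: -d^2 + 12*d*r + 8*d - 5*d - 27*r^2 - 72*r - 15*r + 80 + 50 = -d^2 + d*(12*r + 3) - 27*r^2 - 87*r + 130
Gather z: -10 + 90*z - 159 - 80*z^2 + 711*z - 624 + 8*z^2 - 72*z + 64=-72*z^2 + 729*z - 729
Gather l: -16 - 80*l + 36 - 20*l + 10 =30 - 100*l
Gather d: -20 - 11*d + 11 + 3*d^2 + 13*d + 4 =3*d^2 + 2*d - 5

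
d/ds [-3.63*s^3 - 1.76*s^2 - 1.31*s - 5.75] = -10.89*s^2 - 3.52*s - 1.31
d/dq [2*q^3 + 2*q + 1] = 6*q^2 + 2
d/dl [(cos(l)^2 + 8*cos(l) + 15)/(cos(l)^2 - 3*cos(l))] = (11*sin(l) - 45*sin(l)/cos(l)^2 + 30*tan(l))/(cos(l) - 3)^2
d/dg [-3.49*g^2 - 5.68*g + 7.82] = -6.98*g - 5.68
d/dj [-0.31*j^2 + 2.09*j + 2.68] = 2.09 - 0.62*j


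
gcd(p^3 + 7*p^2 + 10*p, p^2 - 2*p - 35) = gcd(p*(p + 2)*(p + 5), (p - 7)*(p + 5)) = p + 5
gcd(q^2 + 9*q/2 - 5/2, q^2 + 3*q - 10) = q + 5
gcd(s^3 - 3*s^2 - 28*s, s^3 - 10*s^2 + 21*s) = s^2 - 7*s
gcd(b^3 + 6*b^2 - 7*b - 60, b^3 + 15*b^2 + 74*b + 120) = b^2 + 9*b + 20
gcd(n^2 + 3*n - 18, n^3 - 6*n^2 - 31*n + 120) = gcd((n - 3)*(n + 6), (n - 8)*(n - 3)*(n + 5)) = n - 3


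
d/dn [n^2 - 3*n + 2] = 2*n - 3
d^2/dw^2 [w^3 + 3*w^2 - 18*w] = 6*w + 6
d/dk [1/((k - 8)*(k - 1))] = (9 - 2*k)/(k^4 - 18*k^3 + 97*k^2 - 144*k + 64)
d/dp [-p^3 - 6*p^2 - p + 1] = -3*p^2 - 12*p - 1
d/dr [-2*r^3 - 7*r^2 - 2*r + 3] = -6*r^2 - 14*r - 2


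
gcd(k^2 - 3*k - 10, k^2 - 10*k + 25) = k - 5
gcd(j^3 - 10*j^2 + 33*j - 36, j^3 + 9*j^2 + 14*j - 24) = 1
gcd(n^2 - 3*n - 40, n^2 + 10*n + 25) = n + 5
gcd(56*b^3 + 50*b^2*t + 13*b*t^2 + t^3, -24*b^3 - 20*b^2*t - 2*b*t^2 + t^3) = 2*b + t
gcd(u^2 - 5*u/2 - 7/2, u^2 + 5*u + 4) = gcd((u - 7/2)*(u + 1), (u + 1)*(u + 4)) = u + 1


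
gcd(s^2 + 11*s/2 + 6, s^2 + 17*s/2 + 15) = 1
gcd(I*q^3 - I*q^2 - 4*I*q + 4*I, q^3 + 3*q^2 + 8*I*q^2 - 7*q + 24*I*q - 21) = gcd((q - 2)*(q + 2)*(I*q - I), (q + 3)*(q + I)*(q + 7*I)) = 1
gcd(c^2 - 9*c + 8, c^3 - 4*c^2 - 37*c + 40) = c^2 - 9*c + 8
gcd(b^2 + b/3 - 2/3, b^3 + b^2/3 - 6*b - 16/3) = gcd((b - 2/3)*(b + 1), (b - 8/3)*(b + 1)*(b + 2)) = b + 1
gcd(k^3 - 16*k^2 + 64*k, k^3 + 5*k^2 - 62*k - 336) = k - 8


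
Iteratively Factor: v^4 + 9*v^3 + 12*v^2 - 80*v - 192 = (v + 4)*(v^3 + 5*v^2 - 8*v - 48) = (v + 4)^2*(v^2 + v - 12) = (v - 3)*(v + 4)^2*(v + 4)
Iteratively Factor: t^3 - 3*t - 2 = (t + 1)*(t^2 - t - 2) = (t - 2)*(t + 1)*(t + 1)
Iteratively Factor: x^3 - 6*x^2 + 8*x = (x)*(x^2 - 6*x + 8) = x*(x - 2)*(x - 4)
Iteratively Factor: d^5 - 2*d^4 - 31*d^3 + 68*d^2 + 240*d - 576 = (d - 3)*(d^4 + d^3 - 28*d^2 - 16*d + 192) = (d - 3)^2*(d^3 + 4*d^2 - 16*d - 64) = (d - 4)*(d - 3)^2*(d^2 + 8*d + 16) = (d - 4)*(d - 3)^2*(d + 4)*(d + 4)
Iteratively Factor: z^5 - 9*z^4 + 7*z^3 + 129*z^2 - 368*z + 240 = (z - 1)*(z^4 - 8*z^3 - z^2 + 128*z - 240) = (z - 1)*(z + 4)*(z^3 - 12*z^2 + 47*z - 60) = (z - 3)*(z - 1)*(z + 4)*(z^2 - 9*z + 20) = (z - 5)*(z - 3)*(z - 1)*(z + 4)*(z - 4)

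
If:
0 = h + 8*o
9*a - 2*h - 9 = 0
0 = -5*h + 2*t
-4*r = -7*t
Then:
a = 4*t/45 + 1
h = 2*t/5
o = -t/20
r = 7*t/4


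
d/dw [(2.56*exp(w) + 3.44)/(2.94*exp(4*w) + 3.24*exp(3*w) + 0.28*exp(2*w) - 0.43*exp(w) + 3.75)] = (-22.5792*exp(4*w) - 57.0432*exp(3*w) - 34.1536*exp(2*w) - 1.9264*exp(w) + 11.0792)*exp(w)/(8.6436*exp(8*w) + 19.0512*exp(7*w) + 12.144*exp(6*w) - 0.714*exp(5*w) + 19.342*exp(4*w) + 24.0592*exp(3*w) + 2.2849*exp(2*w) - 3.225*exp(w) + 14.0625)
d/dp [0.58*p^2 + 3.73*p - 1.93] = 1.16*p + 3.73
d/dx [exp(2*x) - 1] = 2*exp(2*x)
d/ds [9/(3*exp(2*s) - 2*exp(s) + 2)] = (18 - 54*exp(s))*exp(s)/(3*exp(2*s) - 2*exp(s) + 2)^2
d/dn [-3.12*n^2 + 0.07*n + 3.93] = 0.07 - 6.24*n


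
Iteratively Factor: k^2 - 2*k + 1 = (k - 1)*(k - 1)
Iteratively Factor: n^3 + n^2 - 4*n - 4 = (n + 2)*(n^2 - n - 2) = (n - 2)*(n + 2)*(n + 1)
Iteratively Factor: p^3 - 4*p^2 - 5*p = (p + 1)*(p^2 - 5*p) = (p - 5)*(p + 1)*(p)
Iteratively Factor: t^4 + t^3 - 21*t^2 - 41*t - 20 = (t + 1)*(t^3 - 21*t - 20) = (t + 1)^2*(t^2 - t - 20) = (t + 1)^2*(t + 4)*(t - 5)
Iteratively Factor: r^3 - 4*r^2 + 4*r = (r - 2)*(r^2 - 2*r) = r*(r - 2)*(r - 2)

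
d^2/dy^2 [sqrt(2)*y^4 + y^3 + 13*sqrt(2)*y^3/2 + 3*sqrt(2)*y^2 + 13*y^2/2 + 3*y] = 12*sqrt(2)*y^2 + 6*y + 39*sqrt(2)*y + 6*sqrt(2) + 13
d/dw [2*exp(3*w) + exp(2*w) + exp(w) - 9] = (6*exp(2*w) + 2*exp(w) + 1)*exp(w)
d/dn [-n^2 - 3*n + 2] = -2*n - 3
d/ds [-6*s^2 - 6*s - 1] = -12*s - 6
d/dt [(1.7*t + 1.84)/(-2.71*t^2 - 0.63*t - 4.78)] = (4.607*t^2 + 9.9728*t - 6.9668)/(7.3441*t^4 + 3.4146*t^3 + 26.3045*t^2 + 6.0228*t + 22.8484)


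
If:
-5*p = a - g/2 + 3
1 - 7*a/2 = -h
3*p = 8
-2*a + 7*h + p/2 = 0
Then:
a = 34/135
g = 4478/135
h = -16/135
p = 8/3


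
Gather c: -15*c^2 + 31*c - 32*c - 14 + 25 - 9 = -15*c^2 - c + 2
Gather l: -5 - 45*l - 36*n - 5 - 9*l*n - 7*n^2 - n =l*(-9*n - 45) - 7*n^2 - 37*n - 10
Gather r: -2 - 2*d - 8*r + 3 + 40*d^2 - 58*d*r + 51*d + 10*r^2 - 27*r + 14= 40*d^2 + 49*d + 10*r^2 + r*(-58*d - 35) + 15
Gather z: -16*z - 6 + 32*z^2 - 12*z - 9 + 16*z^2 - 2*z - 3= 48*z^2 - 30*z - 18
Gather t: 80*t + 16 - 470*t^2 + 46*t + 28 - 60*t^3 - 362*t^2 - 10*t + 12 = -60*t^3 - 832*t^2 + 116*t + 56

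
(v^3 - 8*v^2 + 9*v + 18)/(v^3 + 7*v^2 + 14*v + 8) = (v^2 - 9*v + 18)/(v^2 + 6*v + 8)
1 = 1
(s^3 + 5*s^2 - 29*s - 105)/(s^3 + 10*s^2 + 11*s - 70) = (s^2 - 2*s - 15)/(s^2 + 3*s - 10)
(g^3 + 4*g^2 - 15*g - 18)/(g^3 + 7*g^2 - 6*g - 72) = (g + 1)/(g + 4)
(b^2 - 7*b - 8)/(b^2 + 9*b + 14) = (b^2 - 7*b - 8)/(b^2 + 9*b + 14)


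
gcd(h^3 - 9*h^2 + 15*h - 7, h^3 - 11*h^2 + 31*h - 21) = h^2 - 8*h + 7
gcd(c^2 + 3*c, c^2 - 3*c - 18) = c + 3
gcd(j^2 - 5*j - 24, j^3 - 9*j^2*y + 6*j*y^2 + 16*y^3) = 1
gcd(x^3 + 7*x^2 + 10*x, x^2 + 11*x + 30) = x + 5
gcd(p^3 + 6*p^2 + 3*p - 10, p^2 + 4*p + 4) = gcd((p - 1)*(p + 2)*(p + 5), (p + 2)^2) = p + 2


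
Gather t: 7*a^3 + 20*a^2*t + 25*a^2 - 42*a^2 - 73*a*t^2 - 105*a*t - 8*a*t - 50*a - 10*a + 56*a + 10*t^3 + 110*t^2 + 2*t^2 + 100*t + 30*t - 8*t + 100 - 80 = 7*a^3 - 17*a^2 - 4*a + 10*t^3 + t^2*(112 - 73*a) + t*(20*a^2 - 113*a + 122) + 20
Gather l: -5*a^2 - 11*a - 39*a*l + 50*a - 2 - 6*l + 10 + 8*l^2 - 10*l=-5*a^2 + 39*a + 8*l^2 + l*(-39*a - 16) + 8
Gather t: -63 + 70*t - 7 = 70*t - 70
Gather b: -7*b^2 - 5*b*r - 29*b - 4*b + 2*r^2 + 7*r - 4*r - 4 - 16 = -7*b^2 + b*(-5*r - 33) + 2*r^2 + 3*r - 20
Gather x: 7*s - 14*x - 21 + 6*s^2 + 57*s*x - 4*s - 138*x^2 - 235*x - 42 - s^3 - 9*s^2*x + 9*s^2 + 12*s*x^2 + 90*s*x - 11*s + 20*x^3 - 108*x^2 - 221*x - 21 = -s^3 + 15*s^2 - 8*s + 20*x^3 + x^2*(12*s - 246) + x*(-9*s^2 + 147*s - 470) - 84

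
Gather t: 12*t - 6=12*t - 6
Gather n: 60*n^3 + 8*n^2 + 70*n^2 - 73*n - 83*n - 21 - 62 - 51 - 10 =60*n^3 + 78*n^2 - 156*n - 144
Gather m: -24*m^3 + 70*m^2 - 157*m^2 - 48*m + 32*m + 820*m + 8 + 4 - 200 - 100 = -24*m^3 - 87*m^2 + 804*m - 288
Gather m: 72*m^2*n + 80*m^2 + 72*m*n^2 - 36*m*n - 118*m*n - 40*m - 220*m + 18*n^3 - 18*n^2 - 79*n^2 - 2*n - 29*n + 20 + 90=m^2*(72*n + 80) + m*(72*n^2 - 154*n - 260) + 18*n^3 - 97*n^2 - 31*n + 110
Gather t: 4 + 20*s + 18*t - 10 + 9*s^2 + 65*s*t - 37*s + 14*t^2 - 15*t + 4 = 9*s^2 - 17*s + 14*t^2 + t*(65*s + 3) - 2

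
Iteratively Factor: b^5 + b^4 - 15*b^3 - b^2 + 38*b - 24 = (b + 2)*(b^4 - b^3 - 13*b^2 + 25*b - 12) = (b - 1)*(b + 2)*(b^3 - 13*b + 12) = (b - 1)^2*(b + 2)*(b^2 + b - 12) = (b - 3)*(b - 1)^2*(b + 2)*(b + 4)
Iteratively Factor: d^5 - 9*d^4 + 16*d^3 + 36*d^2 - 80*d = (d - 4)*(d^4 - 5*d^3 - 4*d^2 + 20*d) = (d - 4)*(d - 2)*(d^3 - 3*d^2 - 10*d) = (d - 5)*(d - 4)*(d - 2)*(d^2 + 2*d) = d*(d - 5)*(d - 4)*(d - 2)*(d + 2)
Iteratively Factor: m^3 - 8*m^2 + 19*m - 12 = (m - 4)*(m^2 - 4*m + 3) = (m - 4)*(m - 3)*(m - 1)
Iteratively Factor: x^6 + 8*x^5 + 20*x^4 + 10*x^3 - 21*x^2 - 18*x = (x)*(x^5 + 8*x^4 + 20*x^3 + 10*x^2 - 21*x - 18) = x*(x + 3)*(x^4 + 5*x^3 + 5*x^2 - 5*x - 6) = x*(x - 1)*(x + 3)*(x^3 + 6*x^2 + 11*x + 6) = x*(x - 1)*(x + 1)*(x + 3)*(x^2 + 5*x + 6) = x*(x - 1)*(x + 1)*(x + 3)^2*(x + 2)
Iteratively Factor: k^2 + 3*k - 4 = (k - 1)*(k + 4)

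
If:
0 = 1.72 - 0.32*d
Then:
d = 5.38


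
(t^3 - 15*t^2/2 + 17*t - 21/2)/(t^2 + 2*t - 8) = (2*t^3 - 15*t^2 + 34*t - 21)/(2*(t^2 + 2*t - 8))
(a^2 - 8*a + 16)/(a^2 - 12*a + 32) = (a - 4)/(a - 8)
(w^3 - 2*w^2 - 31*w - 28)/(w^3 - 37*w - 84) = (w + 1)/(w + 3)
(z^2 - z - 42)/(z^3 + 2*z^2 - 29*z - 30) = (z - 7)/(z^2 - 4*z - 5)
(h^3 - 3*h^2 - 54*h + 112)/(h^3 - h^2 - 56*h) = (h - 2)/h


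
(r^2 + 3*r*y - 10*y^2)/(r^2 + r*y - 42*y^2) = (r^2 + 3*r*y - 10*y^2)/(r^2 + r*y - 42*y^2)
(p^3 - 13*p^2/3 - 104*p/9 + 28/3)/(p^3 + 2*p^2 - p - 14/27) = 3*(p - 6)/(3*p + 1)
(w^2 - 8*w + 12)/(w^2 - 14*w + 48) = (w - 2)/(w - 8)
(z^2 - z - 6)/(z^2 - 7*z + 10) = (z^2 - z - 6)/(z^2 - 7*z + 10)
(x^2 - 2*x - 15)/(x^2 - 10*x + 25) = (x + 3)/(x - 5)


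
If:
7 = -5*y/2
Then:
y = -14/5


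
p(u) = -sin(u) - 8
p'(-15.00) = 0.76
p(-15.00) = -7.35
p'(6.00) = -0.96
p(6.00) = -7.72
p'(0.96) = -0.57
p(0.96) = -8.82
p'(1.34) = -0.23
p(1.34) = -8.97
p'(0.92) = -0.61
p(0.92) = -8.80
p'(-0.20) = -0.98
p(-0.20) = -7.80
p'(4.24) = 0.46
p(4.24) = -7.11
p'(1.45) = -0.12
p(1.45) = -8.99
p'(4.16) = 0.52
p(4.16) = -7.15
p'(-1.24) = -0.32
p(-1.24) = -7.05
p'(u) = -cos(u)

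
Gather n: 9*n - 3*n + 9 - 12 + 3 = 6*n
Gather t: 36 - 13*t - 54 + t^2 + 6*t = t^2 - 7*t - 18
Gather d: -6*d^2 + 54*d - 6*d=-6*d^2 + 48*d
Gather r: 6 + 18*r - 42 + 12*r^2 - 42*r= 12*r^2 - 24*r - 36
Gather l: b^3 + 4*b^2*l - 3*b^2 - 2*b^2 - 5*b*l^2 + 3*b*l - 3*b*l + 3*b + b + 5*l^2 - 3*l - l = b^3 - 5*b^2 + 4*b + l^2*(5 - 5*b) + l*(4*b^2 - 4)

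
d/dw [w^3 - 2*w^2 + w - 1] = 3*w^2 - 4*w + 1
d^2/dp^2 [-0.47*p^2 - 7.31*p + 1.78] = -0.940000000000000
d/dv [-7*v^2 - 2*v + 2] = -14*v - 2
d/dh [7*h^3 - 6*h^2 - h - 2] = 21*h^2 - 12*h - 1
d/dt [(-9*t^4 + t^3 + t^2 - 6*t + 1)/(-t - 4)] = (27*t^4 + 142*t^3 - 13*t^2 - 8*t + 25)/(t^2 + 8*t + 16)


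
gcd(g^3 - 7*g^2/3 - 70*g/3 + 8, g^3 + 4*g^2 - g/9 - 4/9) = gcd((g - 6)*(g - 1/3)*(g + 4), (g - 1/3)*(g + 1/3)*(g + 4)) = g^2 + 11*g/3 - 4/3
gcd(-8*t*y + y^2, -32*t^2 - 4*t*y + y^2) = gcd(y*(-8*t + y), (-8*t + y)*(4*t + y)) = -8*t + y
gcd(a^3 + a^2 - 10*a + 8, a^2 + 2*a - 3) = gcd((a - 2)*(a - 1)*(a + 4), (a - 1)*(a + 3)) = a - 1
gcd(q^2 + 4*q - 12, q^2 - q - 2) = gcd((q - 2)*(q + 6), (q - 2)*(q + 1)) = q - 2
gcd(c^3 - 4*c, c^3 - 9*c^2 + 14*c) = c^2 - 2*c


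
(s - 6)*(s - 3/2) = s^2 - 15*s/2 + 9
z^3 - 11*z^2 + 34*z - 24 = (z - 6)*(z - 4)*(z - 1)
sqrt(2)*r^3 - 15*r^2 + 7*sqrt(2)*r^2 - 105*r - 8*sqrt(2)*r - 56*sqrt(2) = (r + 7)*(r - 8*sqrt(2))*(sqrt(2)*r + 1)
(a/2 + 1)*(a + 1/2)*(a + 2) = a^3/2 + 9*a^2/4 + 3*a + 1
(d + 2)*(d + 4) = d^2 + 6*d + 8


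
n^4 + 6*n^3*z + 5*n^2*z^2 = n^2*(n + z)*(n + 5*z)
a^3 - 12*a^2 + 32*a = a*(a - 8)*(a - 4)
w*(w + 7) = w^2 + 7*w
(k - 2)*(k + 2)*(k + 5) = k^3 + 5*k^2 - 4*k - 20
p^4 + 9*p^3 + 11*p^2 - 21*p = p*(p - 1)*(p + 3)*(p + 7)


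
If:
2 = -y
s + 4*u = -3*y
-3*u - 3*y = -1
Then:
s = -10/3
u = 7/3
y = -2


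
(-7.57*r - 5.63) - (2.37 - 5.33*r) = -2.24*r - 8.0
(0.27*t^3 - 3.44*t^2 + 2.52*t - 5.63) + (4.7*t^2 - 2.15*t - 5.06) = 0.27*t^3 + 1.26*t^2 + 0.37*t - 10.69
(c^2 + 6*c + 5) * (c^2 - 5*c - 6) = c^4 + c^3 - 31*c^2 - 61*c - 30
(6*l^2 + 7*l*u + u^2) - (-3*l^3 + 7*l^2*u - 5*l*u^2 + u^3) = 3*l^3 - 7*l^2*u + 6*l^2 + 5*l*u^2 + 7*l*u - u^3 + u^2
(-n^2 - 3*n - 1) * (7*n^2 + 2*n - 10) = -7*n^4 - 23*n^3 - 3*n^2 + 28*n + 10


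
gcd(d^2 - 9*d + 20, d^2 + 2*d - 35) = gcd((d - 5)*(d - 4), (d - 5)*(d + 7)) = d - 5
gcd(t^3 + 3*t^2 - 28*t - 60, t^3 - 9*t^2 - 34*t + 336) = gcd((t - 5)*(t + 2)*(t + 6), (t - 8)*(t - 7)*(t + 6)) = t + 6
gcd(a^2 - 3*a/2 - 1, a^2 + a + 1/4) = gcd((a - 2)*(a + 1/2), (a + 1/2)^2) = a + 1/2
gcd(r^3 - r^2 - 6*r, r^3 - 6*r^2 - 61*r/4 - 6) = 1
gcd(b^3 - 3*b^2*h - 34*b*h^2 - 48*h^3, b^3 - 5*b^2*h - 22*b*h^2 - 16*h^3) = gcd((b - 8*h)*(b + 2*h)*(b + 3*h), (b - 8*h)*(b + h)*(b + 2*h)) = b^2 - 6*b*h - 16*h^2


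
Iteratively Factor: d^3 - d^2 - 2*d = (d)*(d^2 - d - 2) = d*(d + 1)*(d - 2)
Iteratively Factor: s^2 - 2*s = (s)*(s - 2)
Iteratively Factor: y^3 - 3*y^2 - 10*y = (y)*(y^2 - 3*y - 10) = y*(y + 2)*(y - 5)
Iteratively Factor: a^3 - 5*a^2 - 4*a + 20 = (a - 2)*(a^2 - 3*a - 10) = (a - 2)*(a + 2)*(a - 5)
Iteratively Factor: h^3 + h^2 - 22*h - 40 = (h - 5)*(h^2 + 6*h + 8) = (h - 5)*(h + 4)*(h + 2)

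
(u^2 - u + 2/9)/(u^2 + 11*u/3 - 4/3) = (u - 2/3)/(u + 4)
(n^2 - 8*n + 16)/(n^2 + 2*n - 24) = (n - 4)/(n + 6)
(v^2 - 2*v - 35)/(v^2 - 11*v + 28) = (v + 5)/(v - 4)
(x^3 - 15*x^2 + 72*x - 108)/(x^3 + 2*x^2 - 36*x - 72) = (x^2 - 9*x + 18)/(x^2 + 8*x + 12)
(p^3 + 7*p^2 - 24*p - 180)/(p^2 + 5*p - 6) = (p^2 + p - 30)/(p - 1)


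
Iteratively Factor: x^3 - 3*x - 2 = (x + 1)*(x^2 - x - 2) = (x + 1)^2*(x - 2)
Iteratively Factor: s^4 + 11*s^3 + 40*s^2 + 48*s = (s + 4)*(s^3 + 7*s^2 + 12*s) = (s + 3)*(s + 4)*(s^2 + 4*s) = s*(s + 3)*(s + 4)*(s + 4)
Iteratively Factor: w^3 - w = (w - 1)*(w^2 + w) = (w - 1)*(w + 1)*(w)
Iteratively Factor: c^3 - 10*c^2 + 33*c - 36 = (c - 3)*(c^2 - 7*c + 12) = (c - 3)^2*(c - 4)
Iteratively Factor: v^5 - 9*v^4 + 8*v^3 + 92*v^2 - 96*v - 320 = (v + 2)*(v^4 - 11*v^3 + 30*v^2 + 32*v - 160) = (v - 4)*(v + 2)*(v^3 - 7*v^2 + 2*v + 40) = (v - 4)^2*(v + 2)*(v^2 - 3*v - 10) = (v - 4)^2*(v + 2)^2*(v - 5)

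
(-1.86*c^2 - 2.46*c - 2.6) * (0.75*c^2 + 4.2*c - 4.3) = -1.395*c^4 - 9.657*c^3 - 4.284*c^2 - 0.342000000000002*c + 11.18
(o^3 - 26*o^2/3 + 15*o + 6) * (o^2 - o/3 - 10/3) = o^5 - 9*o^4 + 131*o^3/9 + 269*o^2/9 - 52*o - 20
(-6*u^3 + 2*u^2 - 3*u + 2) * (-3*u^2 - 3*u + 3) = 18*u^5 + 12*u^4 - 15*u^3 + 9*u^2 - 15*u + 6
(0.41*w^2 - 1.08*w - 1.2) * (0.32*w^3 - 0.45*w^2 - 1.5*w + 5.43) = 0.1312*w^5 - 0.5301*w^4 - 0.513*w^3 + 4.3863*w^2 - 4.0644*w - 6.516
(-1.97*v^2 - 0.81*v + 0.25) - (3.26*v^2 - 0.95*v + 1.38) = -5.23*v^2 + 0.14*v - 1.13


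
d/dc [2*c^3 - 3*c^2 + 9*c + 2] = 6*c^2 - 6*c + 9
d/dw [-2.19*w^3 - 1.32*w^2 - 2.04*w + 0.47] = -6.57*w^2 - 2.64*w - 2.04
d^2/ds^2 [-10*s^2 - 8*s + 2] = -20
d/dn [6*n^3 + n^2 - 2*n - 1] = 18*n^2 + 2*n - 2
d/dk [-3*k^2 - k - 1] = -6*k - 1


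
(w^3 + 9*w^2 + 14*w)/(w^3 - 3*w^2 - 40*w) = (w^2 + 9*w + 14)/(w^2 - 3*w - 40)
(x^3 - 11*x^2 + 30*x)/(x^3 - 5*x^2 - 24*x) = (-x^2 + 11*x - 30)/(-x^2 + 5*x + 24)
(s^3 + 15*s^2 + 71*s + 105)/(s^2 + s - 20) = (s^2 + 10*s + 21)/(s - 4)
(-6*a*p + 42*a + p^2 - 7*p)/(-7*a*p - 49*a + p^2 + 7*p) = (6*a*p - 42*a - p^2 + 7*p)/(7*a*p + 49*a - p^2 - 7*p)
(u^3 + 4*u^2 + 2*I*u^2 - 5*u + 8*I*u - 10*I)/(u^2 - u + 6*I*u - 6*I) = (u^2 + u*(5 + 2*I) + 10*I)/(u + 6*I)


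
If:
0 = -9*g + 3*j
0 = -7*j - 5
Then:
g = -5/21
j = -5/7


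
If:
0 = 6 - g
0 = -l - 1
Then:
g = 6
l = -1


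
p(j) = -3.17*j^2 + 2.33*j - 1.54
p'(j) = 2.33 - 6.34*j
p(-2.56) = -28.28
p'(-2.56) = 18.56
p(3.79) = -38.24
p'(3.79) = -21.70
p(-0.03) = -1.61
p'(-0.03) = 2.52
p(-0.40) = -2.98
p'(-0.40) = 4.87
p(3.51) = -32.42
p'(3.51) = -19.92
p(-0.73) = -4.93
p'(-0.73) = 6.96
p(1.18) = -3.20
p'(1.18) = -5.15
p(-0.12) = -1.87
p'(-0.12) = 3.09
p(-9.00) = -279.28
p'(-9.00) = 59.39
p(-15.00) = -749.74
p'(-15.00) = 97.43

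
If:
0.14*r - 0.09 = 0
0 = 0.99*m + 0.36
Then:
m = -0.36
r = 0.64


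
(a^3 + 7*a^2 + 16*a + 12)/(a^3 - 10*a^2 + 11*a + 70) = (a^2 + 5*a + 6)/(a^2 - 12*a + 35)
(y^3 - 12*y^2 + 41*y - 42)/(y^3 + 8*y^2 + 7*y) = (y^3 - 12*y^2 + 41*y - 42)/(y*(y^2 + 8*y + 7))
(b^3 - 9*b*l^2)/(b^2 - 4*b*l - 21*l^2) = b*(b - 3*l)/(b - 7*l)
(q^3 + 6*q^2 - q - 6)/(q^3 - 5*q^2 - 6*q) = (q^2 + 5*q - 6)/(q*(q - 6))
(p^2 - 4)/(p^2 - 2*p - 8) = (p - 2)/(p - 4)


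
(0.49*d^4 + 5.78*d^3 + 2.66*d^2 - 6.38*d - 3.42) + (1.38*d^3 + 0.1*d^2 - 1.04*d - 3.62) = 0.49*d^4 + 7.16*d^3 + 2.76*d^2 - 7.42*d - 7.04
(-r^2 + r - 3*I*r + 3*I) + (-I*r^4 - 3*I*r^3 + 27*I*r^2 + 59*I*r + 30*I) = -I*r^4 - 3*I*r^3 - r^2 + 27*I*r^2 + r + 56*I*r + 33*I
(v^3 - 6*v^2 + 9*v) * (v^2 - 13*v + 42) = v^5 - 19*v^4 + 129*v^3 - 369*v^2 + 378*v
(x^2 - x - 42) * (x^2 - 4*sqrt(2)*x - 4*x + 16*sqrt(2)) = x^4 - 4*sqrt(2)*x^3 - 5*x^3 - 38*x^2 + 20*sqrt(2)*x^2 + 168*x + 152*sqrt(2)*x - 672*sqrt(2)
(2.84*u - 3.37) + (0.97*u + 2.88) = 3.81*u - 0.49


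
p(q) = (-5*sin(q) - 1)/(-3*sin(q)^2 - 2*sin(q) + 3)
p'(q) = (6*sin(q)*cos(q) + 2*cos(q))*(-5*sin(q) - 1)/(-3*sin(q)^2 - 2*sin(q) + 3)^2 - 5*cos(q)/(-3*sin(q)^2 - 2*sin(q) + 3)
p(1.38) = 3.18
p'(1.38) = -2.06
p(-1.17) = 1.57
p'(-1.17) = -1.79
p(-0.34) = 0.20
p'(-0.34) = -1.41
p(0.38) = -1.55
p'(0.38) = -5.81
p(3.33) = -0.02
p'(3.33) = 1.51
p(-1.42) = 1.93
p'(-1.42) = -0.92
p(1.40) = 3.15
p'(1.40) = -1.79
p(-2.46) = 0.70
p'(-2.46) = 1.58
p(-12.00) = -3.46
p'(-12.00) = -18.32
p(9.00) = -1.84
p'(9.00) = 7.23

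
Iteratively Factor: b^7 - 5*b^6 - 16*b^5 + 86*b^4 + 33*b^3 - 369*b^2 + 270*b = (b)*(b^6 - 5*b^5 - 16*b^4 + 86*b^3 + 33*b^2 - 369*b + 270) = b*(b + 3)*(b^5 - 8*b^4 + 8*b^3 + 62*b^2 - 153*b + 90) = b*(b - 2)*(b + 3)*(b^4 - 6*b^3 - 4*b^2 + 54*b - 45) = b*(b - 5)*(b - 2)*(b + 3)*(b^3 - b^2 - 9*b + 9) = b*(b - 5)*(b - 3)*(b - 2)*(b + 3)*(b^2 + 2*b - 3) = b*(b - 5)*(b - 3)*(b - 2)*(b + 3)^2*(b - 1)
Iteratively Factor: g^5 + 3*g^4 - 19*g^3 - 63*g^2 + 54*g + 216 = (g + 3)*(g^4 - 19*g^2 - 6*g + 72) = (g + 3)^2*(g^3 - 3*g^2 - 10*g + 24) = (g + 3)^3*(g^2 - 6*g + 8) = (g - 2)*(g + 3)^3*(g - 4)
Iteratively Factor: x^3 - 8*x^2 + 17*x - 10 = (x - 5)*(x^2 - 3*x + 2) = (x - 5)*(x - 2)*(x - 1)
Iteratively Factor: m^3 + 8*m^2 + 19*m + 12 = (m + 4)*(m^2 + 4*m + 3) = (m + 3)*(m + 4)*(m + 1)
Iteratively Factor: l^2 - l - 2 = (l + 1)*(l - 2)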